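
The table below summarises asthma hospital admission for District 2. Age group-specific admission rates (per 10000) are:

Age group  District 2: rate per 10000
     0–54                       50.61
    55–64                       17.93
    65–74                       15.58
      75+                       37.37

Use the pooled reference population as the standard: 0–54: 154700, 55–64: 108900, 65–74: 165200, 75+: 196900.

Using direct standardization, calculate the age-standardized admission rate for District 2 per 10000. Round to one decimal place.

Standard total = 625700; weights = 0.2472, 0.1740, 0.2640, 0.3147.
Standardized rate: 0.2472×50.61 + 0.1740×17.93 + 0.2640×15.58 + 0.3147×37.37 = 31.5070 per 10000.

31.5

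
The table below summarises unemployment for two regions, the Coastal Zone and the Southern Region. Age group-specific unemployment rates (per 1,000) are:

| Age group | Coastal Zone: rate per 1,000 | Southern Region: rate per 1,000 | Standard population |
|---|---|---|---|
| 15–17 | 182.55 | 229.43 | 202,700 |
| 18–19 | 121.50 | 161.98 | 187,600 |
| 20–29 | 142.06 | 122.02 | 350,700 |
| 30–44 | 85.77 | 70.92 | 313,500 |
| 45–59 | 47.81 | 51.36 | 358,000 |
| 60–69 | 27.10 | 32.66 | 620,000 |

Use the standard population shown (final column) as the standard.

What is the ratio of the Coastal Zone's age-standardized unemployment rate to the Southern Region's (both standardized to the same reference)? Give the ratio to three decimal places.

0.944

Standard total = 2,032,500; weights = 0.0997, 0.0923, 0.1725, 0.1542, 0.1761, 0.3050.
The Coastal Zone: 0.0997×182.55 + 0.0923×121.50 + 0.1725×142.06 + 0.1542×85.77 + 0.1761×47.81 + 0.3050×27.10 = 83.8493 per 1,000.
The Southern Region: 0.0997×229.43 + 0.0923×161.98 + 0.1725×122.02 + 0.1542×70.92 + 0.1761×51.36 + 0.3050×32.66 = 88.8339 per 1,000.
Ratio = 83.8493 ÷ 88.8339 = 0.94389.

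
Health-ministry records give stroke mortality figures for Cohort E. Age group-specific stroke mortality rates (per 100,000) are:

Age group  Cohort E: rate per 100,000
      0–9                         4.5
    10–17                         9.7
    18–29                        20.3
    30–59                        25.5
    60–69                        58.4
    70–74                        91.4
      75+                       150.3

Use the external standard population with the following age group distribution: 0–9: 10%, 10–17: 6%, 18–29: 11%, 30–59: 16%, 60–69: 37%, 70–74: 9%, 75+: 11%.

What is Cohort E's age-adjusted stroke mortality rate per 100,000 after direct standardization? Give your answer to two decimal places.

Standard weights: 0.10, 0.06, 0.11, 0.16, 0.37, 0.09, 0.11.
Standardized rate: 0.1000×4.5 + 0.0600×9.7 + 0.1100×20.3 + 0.1600×25.5 + 0.3700×58.4 + 0.0900×91.4 + 0.1100×150.3 = 53.7120 per 100,000.

53.71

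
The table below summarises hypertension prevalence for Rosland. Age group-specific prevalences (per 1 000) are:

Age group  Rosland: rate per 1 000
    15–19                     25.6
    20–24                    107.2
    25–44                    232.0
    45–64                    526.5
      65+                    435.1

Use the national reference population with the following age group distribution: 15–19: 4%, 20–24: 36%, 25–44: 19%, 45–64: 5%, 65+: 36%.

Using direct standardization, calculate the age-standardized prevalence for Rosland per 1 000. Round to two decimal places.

266.66

Standard weights: 0.04, 0.36, 0.19, 0.05, 0.36.
Standardized rate: 0.0400×25.6 + 0.3600×107.2 + 0.1900×232.0 + 0.0500×526.5 + 0.3600×435.1 = 266.6570 per 1 000.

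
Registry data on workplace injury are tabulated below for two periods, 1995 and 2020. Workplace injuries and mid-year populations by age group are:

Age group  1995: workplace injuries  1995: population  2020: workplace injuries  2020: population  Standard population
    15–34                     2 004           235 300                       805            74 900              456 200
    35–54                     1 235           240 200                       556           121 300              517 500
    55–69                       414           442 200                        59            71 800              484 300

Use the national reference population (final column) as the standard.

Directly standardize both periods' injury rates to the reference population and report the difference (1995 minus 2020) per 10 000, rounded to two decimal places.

-4.62

Age-specific rates per 10 000 for 1995: 85.17, 51.42, 9.36.
For 2020: 107.48, 45.84, 8.22.
Standard total = 1 458 000; weights = 0.3129, 0.3549, 0.3322.
1995: 0.3129×85.17 + 0.3549×51.42 + 0.3322×9.36 = 48.0077 per 10 000.
2020: 0.3129×107.48 + 0.3549×45.84 + 0.3322×8.22 = 52.6276 per 10 000.
Difference = 48.0077 − 52.6276 = -4.6199.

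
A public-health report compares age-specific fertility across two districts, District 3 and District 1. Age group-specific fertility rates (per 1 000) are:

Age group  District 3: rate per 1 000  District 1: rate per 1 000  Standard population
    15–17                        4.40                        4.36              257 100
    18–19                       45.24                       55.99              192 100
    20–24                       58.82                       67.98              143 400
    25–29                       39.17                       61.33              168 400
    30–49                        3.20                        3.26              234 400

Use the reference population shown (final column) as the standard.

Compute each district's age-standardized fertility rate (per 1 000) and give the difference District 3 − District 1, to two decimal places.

Standard total = 995 400; weights = 0.2583, 0.1930, 0.1441, 0.1692, 0.2355.
District 3: 0.2583×4.40 + 0.1930×45.24 + 0.1441×58.82 + 0.1692×39.17 + 0.2355×3.20 = 25.7213 per 1 000.
District 1: 0.2583×4.36 + 0.1930×55.99 + 0.1441×67.98 + 0.1692×61.33 + 0.2355×3.26 = 32.8683 per 1 000.
Difference = 25.7213 − 32.8683 = -7.1470.

-7.15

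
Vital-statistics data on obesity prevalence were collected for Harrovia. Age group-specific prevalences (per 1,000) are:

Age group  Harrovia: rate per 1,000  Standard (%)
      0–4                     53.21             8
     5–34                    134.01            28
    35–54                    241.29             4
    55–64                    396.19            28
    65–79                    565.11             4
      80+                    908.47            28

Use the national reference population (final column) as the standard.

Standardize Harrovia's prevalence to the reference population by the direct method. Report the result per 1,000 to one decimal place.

439.3

Standard weights: 0.08, 0.28, 0.04, 0.28, 0.04, 0.28.
Standardized rate: 0.0800×53.21 + 0.2800×134.01 + 0.0400×241.29 + 0.2800×396.19 + 0.0400×565.11 + 0.2800×908.47 = 439.3404 per 1,000.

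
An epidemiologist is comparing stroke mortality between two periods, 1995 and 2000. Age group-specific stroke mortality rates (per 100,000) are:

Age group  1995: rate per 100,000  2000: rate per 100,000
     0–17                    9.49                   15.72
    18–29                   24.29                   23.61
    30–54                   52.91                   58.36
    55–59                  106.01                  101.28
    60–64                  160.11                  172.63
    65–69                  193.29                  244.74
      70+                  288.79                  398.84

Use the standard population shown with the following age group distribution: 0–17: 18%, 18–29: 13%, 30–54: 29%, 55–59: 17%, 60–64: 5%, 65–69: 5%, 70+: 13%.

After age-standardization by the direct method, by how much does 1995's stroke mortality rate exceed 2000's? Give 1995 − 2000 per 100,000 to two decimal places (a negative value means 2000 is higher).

-19.31

Standard weights: 0.18, 0.13, 0.29, 0.17, 0.05, 0.05, 0.13.
1995: 0.1800×9.49 + 0.1300×24.29 + 0.2900×52.91 + 0.1700×106.01 + 0.0500×160.11 + 0.0500×193.29 + 0.1300×288.79 = 93.4442 per 100,000.
2000: 0.1800×15.72 + 0.1300×23.61 + 0.2900×58.36 + 0.1700×101.28 + 0.0500×172.63 + 0.0500×244.74 + 0.1300×398.84 = 112.7586 per 100,000.
Difference = 93.4442 − 112.7586 = -19.3144.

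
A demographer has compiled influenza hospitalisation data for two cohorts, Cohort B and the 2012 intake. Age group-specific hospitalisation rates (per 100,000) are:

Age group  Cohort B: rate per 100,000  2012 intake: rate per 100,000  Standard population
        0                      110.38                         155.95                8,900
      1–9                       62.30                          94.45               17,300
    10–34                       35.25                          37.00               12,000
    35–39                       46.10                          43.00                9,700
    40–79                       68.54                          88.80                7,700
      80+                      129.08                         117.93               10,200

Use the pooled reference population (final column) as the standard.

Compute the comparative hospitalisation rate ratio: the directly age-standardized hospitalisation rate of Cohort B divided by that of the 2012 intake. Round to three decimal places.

Standard total = 65,800; weights = 0.1353, 0.2629, 0.1824, 0.1474, 0.1170, 0.1550.
Cohort B: 0.1353×110.38 + 0.2629×62.30 + 0.1824×35.25 + 0.1474×46.10 + 0.1170×68.54 + 0.1550×129.08 = 72.5641 per 100,000.
The 2012 intake: 0.1353×155.95 + 0.2629×94.45 + 0.1824×37.00 + 0.1474×43.00 + 0.1170×88.80 + 0.1550×117.93 = 87.6852 per 100,000.
Ratio = 72.5641 ÷ 87.6852 = 0.82755.

0.828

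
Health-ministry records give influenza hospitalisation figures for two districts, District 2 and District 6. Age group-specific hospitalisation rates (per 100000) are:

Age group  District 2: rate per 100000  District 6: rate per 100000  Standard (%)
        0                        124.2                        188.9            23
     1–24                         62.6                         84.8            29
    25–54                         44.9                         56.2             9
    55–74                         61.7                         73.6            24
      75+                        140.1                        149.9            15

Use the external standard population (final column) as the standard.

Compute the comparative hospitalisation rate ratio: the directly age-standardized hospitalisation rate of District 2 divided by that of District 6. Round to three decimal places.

Standard weights: 0.23, 0.29, 0.09, 0.24, 0.15.
District 2: 0.2300×124.2 + 0.2900×62.6 + 0.0900×44.9 + 0.2400×61.7 + 0.1500×140.1 = 86.5840 per 100000.
District 6: 0.2300×188.9 + 0.2900×84.8 + 0.0900×56.2 + 0.2400×73.6 + 0.1500×149.9 = 113.2460 per 100000.
Ratio = 86.5840 ÷ 113.2460 = 0.76457.

0.765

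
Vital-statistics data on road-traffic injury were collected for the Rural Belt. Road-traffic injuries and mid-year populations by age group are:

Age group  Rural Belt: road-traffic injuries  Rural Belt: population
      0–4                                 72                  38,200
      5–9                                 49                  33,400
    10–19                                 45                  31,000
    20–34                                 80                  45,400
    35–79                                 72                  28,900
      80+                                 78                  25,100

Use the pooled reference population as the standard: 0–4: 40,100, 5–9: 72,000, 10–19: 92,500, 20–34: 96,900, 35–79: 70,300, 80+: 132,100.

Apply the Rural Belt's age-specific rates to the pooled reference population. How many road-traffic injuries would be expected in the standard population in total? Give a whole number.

Age-specific rates per 100,000 for the Rural Belt: 188.48, 146.71, 145.16, 176.21, 249.13, 310.76.
Expected road-traffic injuries = Σ (standard pop × age-specific rate ÷ 100,000)
= 40,100×188.48/100,000 + 72,000×146.71/100,000 + 92,500×145.16/100,000 + 96,900×176.21/100,000 + 70,300×249.13/100,000 + 132,100×310.76/100,000
= 75.58 + 105.63 + 134.27 + 170.75 + 175.14 + 410.51 = 1071.88.

1072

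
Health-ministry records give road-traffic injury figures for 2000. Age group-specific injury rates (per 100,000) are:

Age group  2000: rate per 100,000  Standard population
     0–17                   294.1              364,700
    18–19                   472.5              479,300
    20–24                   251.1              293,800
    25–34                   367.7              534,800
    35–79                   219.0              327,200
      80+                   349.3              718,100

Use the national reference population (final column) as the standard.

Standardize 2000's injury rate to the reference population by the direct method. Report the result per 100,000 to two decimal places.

340.94

Standard total = 2,717,900; weights = 0.1342, 0.1763, 0.1081, 0.1968, 0.1204, 0.2642.
Standardized rate: 0.1342×294.1 + 0.1763×472.5 + 0.1081×251.1 + 0.1968×367.7 + 0.1204×219.0 + 0.2642×349.3 = 340.9381 per 100,000.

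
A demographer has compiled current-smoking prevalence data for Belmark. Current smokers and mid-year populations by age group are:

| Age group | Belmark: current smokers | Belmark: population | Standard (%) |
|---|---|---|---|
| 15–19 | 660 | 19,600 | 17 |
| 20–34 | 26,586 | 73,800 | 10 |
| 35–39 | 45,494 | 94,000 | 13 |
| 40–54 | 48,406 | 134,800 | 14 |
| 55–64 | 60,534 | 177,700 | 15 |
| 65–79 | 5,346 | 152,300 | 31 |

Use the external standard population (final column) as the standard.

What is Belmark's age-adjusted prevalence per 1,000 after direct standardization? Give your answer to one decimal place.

Age-specific rates per 1,000 for Belmark: 33.673, 360.244, 483.979, 359.095, 340.653, 35.102.
Standard weights: 0.17, 0.10, 0.13, 0.14, 0.15, 0.31.
Standardized rate: 0.1700×33.673 + 0.1000×360.244 + 0.1300×483.979 + 0.1400×359.095 + 0.1500×340.653 + 0.3100×35.102 = 216.9189 per 1,000.

216.9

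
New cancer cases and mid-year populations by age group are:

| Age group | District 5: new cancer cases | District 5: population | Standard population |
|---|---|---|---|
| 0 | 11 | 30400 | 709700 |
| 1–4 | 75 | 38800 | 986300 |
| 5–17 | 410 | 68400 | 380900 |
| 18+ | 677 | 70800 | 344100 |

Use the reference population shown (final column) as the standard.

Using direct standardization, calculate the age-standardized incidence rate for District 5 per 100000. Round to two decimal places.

319.57

Age-specific rates per 100000 for District 5: 36.18, 193.30, 599.42, 956.21.
Standard total = 2421000; weights = 0.2931, 0.4074, 0.1573, 0.1421.
Standardized rate: 0.2931×36.18 + 0.4074×193.30 + 0.1573×599.42 + 0.1421×956.21 = 319.5710 per 100000.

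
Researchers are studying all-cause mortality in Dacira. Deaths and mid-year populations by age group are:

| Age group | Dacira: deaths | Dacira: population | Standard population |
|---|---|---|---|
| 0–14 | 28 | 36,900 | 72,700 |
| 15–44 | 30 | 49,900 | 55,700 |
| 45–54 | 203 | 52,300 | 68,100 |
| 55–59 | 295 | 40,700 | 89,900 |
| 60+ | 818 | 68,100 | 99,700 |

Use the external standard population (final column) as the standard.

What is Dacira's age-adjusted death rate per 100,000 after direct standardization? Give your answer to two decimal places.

Age-specific rates per 100,000 for Dacira: 75.88, 60.12, 388.15, 724.82, 1201.17.
Standard total = 386,100; weights = 0.1883, 0.1443, 0.1764, 0.2328, 0.2582.
Standardized rate: 0.1883×75.88 + 0.1443×60.12 + 0.1764×388.15 + 0.2328×724.82 + 0.2582×1201.17 = 570.3600 per 100,000.

570.36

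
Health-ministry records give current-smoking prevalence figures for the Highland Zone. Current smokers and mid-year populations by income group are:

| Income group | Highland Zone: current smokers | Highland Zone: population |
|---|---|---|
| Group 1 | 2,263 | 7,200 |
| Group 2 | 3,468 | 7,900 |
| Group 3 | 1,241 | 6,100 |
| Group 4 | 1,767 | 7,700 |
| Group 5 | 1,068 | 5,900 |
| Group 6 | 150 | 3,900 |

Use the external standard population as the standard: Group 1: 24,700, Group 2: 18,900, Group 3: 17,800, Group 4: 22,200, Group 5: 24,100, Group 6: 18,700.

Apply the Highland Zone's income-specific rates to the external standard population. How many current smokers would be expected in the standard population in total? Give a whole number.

Income-specific rates per 1,000 for the Highland Zone: 314.306, 438.987, 203.443, 229.481, 181.017, 38.462.
Expected current smokers = Σ (standard pop × income-specific rate ÷ 1,000)
= 24,700×314.306/1,000 + 18,900×438.987/1,000 + 17,800×203.443/1,000 + 22,200×229.481/1,000 + 24,100×181.017/1,000 + 18,700×38.462/1,000
= 7763.35 + 8296.86 + 3621.28 + 5094.47 + 4362.51 + 719.23 = 29857.69.

29858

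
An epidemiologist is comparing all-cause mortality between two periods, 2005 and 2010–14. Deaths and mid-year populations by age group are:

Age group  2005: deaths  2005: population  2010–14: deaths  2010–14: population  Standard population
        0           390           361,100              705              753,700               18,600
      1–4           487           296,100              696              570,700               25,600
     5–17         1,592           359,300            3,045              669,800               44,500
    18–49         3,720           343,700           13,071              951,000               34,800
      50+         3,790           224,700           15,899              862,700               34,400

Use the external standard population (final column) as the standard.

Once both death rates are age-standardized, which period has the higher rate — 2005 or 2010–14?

2010–14

Age-specific rates per 100,000 for 2005: 108.00, 164.47, 443.08, 1082.34, 1686.69.
For 2010–14: 93.54, 121.96, 454.61, 1374.45, 1842.93.
Standard total = 157,900; weights = 0.1178, 0.1621, 0.2818, 0.2204, 0.2179.
2005: 0.1178×108.00 + 0.1621×164.47 + 0.2818×443.08 + 0.2204×1082.34 + 0.2179×1686.69 = 770.2610 per 100,000.
2010–14: 0.1178×93.54 + 0.1621×121.96 + 0.2818×454.61 + 0.2204×1374.45 + 0.2179×1842.93 = 863.3307 per 100,000.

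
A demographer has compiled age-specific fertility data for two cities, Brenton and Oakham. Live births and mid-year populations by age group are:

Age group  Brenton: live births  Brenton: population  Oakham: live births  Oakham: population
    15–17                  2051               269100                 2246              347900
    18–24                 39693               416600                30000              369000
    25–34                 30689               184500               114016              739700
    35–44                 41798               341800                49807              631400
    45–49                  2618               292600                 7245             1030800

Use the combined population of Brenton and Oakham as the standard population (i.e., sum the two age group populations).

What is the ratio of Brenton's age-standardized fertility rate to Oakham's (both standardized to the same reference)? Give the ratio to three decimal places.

1.229

Age-specific rates per 1000 for Brenton: 7.622, 95.278, 166.336, 122.288, 8.947.
For Oakham: 6.456, 81.301, 154.138, 78.883, 7.029.
Combined standard total = 4623400; weights = 0.1335, 0.1699, 0.1999, 0.2105, 0.2862.
Brenton: 0.1335×7.622 + 0.1699×95.278 + 0.1999×166.336 + 0.2105×122.288 + 0.2862×8.947 = 78.7586 per 1000.
Oakham: 0.1335×6.456 + 0.1699×81.301 + 0.1999×154.138 + 0.2105×78.883 + 0.2862×7.029 = 64.1040 per 1000.
Ratio = 78.7586 ÷ 64.1040 = 1.22861.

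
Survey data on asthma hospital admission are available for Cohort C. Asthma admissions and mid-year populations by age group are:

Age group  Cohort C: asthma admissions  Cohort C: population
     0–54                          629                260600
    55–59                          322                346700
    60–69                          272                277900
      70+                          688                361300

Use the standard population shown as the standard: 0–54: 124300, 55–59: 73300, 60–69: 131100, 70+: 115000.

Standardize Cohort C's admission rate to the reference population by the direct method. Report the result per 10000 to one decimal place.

16.1

Age-specific rates per 10000 for Cohort C: 24.14, 9.29, 9.79, 19.04.
Standard total = 443700; weights = 0.2801, 0.1652, 0.2955, 0.2592.
Standardized rate: 0.2801×24.14 + 0.1652×9.29 + 0.2955×9.79 + 0.2592×19.04 = 16.1235 per 10000.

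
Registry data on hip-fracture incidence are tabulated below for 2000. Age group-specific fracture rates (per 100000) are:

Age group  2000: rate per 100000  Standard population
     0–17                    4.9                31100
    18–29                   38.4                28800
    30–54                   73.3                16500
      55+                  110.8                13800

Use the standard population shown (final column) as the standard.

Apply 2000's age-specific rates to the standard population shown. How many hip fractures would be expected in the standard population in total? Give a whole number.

40

Expected hip fractures = Σ (standard pop × age-specific rate ÷ 100000)
= 31100×4.9/100000 + 28800×38.4/100000 + 16500×73.3/100000 + 13800×110.8/100000
= 1.52 + 11.06 + 12.09 + 15.29 = 39.97.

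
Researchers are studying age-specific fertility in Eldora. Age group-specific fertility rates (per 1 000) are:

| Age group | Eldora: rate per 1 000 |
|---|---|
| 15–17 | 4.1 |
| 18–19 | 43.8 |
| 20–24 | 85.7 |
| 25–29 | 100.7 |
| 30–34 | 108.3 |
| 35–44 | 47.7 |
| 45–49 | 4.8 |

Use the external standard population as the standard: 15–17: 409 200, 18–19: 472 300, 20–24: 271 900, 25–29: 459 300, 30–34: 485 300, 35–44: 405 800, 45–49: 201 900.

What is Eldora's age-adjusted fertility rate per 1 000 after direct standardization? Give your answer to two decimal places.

60.91

Standard total = 2 705 700; weights = 0.1512, 0.1746, 0.1005, 0.1698, 0.1794, 0.1500, 0.0746.
Standardized rate: 0.1512×4.1 + 0.1746×43.8 + 0.1005×85.7 + 0.1698×100.7 + 0.1794×108.3 + 0.1500×47.7 + 0.0746×4.8 = 60.9090 per 1 000.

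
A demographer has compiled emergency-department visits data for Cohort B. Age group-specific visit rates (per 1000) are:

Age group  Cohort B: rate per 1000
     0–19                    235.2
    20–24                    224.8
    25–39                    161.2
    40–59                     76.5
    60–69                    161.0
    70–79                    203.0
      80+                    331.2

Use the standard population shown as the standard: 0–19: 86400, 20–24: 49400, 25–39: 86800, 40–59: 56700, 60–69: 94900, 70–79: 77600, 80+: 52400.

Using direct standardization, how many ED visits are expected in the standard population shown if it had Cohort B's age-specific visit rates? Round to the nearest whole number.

Expected ED visits = Σ (standard pop × age-specific rate ÷ 1000)
= 86400×235.2/1000 + 49400×224.8/1000 + 86800×161.2/1000 + 56700×76.5/1000 + 94900×161.0/1000 + 77600×203.0/1000 + 52400×331.2/1000
= 20321.28 + 11105.12 + 13992.16 + 4337.55 + 15278.90 + 15752.80 + 17354.88 = 98142.69.

98143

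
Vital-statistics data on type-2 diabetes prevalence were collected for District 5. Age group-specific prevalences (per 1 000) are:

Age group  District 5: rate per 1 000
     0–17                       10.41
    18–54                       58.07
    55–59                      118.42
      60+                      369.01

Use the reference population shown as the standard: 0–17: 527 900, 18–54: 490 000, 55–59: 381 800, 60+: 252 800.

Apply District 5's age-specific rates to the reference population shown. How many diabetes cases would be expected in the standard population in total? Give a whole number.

172448

Expected diabetes cases = Σ (standard pop × age-specific rate ÷ 1 000)
= 527 900×10.41/1 000 + 490 000×58.07/1 000 + 381 800×118.42/1 000 + 252 800×369.01/1 000
= 5495.44 + 28454.30 + 45212.76 + 93285.73 = 172448.22.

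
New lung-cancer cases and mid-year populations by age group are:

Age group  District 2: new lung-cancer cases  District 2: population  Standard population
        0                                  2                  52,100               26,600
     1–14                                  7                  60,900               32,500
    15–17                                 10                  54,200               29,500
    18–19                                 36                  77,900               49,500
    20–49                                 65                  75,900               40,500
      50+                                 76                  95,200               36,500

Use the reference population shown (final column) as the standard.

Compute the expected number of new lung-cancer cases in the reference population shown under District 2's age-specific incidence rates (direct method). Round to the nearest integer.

97

Age-specific rates per 100,000 for District 2: 3.84, 11.49, 18.45, 46.21, 85.64, 79.83.
Expected new lung-cancer cases = Σ (standard pop × age-specific rate ÷ 100,000)
= 26,600×3.84/100,000 + 32,500×11.49/100,000 + 29,500×18.45/100,000 + 49,500×46.21/100,000 + 40,500×85.64/100,000 + 36,500×79.83/100,000
= 1.02 + 3.74 + 5.44 + 22.88 + 34.68 + 29.14 = 96.90.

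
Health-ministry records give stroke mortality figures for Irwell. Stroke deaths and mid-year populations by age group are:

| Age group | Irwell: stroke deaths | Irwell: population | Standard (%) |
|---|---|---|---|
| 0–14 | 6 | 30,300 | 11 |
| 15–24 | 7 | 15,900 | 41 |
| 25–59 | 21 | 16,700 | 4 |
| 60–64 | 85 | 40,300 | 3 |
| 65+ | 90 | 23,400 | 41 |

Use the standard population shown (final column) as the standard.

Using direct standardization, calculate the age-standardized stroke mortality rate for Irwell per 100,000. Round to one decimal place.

189.3

Age-specific rates per 100,000 for Irwell: 19.80, 44.03, 125.75, 210.92, 384.62.
Standard weights: 0.11, 0.41, 0.04, 0.03, 0.41.
Standardized rate: 0.1100×19.80 + 0.4100×44.03 + 0.0400×125.75 + 0.0300×210.92 + 0.4100×384.62 = 189.2783 per 100,000.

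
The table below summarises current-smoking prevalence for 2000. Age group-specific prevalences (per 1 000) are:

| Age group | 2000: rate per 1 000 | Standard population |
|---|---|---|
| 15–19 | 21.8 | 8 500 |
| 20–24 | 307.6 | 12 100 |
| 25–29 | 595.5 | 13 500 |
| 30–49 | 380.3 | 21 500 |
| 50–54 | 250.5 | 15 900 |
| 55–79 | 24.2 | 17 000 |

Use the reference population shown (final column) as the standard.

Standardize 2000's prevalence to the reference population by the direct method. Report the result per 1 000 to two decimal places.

277.03

Standard total = 88 500; weights = 0.0960, 0.1367, 0.1525, 0.2429, 0.1797, 0.1921.
Standardized rate: 0.0960×21.8 + 0.1367×307.6 + 0.1525×595.5 + 0.2429×380.3 + 0.1797×250.5 + 0.1921×24.2 = 277.0318 per 1 000.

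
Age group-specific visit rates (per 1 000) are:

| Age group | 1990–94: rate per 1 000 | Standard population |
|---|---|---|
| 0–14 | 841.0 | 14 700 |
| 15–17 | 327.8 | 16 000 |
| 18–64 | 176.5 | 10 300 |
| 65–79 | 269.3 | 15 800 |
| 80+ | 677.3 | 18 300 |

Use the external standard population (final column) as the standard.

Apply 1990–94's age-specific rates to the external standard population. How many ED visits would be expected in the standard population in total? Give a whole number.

Expected ED visits = Σ (standard pop × age-specific rate ÷ 1 000)
= 14 700×841.0/1 000 + 16 000×327.8/1 000 + 10 300×176.5/1 000 + 15 800×269.3/1 000 + 18 300×677.3/1 000
= 12362.70 + 5244.80 + 1817.95 + 4254.94 + 12394.59 = 36074.98.

36075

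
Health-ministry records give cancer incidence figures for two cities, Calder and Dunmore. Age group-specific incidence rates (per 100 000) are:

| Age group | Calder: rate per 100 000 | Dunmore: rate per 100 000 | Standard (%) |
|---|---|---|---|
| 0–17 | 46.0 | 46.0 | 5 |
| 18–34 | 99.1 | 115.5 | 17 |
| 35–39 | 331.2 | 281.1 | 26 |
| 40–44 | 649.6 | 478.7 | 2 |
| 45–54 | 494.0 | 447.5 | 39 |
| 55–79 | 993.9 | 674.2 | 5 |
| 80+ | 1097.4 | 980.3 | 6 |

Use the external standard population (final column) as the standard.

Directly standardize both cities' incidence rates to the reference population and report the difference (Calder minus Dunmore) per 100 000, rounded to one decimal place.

Standard weights: 0.05, 0.17, 0.26, 0.02, 0.39, 0.05, 0.06.
Calder: 0.0500×46.0 + 0.1700×99.1 + 0.2600×331.2 + 0.0200×649.6 + 0.3900×494.0 + 0.0500×993.9 + 0.0600×1097.4 = 426.4500 per 100 000.
Dunmore: 0.0500×46.0 + 0.1700×115.5 + 0.2600×281.1 + 0.0200×478.7 + 0.3900×447.5 + 0.0500×674.2 + 0.0600×980.3 = 371.6480 per 100 000.
Difference = 426.4500 − 371.6480 = 54.8020.

54.8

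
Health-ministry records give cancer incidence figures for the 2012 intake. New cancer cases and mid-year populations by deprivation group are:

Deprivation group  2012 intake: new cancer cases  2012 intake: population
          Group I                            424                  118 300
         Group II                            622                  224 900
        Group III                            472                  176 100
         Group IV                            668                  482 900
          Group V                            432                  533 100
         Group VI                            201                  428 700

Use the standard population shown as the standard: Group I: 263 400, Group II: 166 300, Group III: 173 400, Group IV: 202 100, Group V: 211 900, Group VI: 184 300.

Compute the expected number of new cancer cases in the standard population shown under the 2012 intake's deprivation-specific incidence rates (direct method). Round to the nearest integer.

2406

Deprivation-specific rates per 100 000 for the 2012 intake: 358.41, 276.57, 268.03, 138.33, 81.04, 46.89.
Expected new cancer cases = Σ (standard pop × deprivation-specific rate ÷ 100 000)
= 263 400×358.41/100 000 + 166 300×276.57/100 000 + 173 400×268.03/100 000 + 202 100×138.33/100 000 + 211 900×81.04/100 000 + 184 300×46.89/100 000
= 944.05 + 459.93 + 464.76 + 279.57 + 171.71 + 86.41 = 2406.44.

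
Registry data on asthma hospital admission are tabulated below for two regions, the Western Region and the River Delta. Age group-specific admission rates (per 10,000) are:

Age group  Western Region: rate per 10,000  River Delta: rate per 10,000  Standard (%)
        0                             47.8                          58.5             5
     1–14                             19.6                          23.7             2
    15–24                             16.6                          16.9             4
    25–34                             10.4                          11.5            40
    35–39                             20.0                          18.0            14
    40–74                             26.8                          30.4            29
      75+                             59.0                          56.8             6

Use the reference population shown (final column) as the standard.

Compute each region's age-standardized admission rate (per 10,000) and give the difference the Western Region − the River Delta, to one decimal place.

-1.7

Standard weights: 0.05, 0.02, 0.04, 0.40, 0.14, 0.29, 0.06.
The Western Region: 0.0500×47.8 + 0.0200×19.6 + 0.0400×16.6 + 0.4000×10.4 + 0.1400×20.0 + 0.2900×26.8 + 0.0600×59.0 = 21.7180 per 10,000.
The River Delta: 0.0500×58.5 + 0.0200×23.7 + 0.0400×16.9 + 0.4000×11.5 + 0.1400×18.0 + 0.2900×30.4 + 0.0600×56.8 = 23.4190 per 10,000.
Difference = 21.7180 − 23.4190 = -1.7010.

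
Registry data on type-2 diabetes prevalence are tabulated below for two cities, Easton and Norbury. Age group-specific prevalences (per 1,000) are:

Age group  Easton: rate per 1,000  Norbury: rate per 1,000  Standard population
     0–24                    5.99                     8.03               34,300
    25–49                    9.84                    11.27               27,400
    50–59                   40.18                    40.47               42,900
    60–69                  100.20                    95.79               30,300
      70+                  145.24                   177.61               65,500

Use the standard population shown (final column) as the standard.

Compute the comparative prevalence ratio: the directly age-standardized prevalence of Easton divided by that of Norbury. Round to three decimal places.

Standard total = 200,400; weights = 0.1712, 0.1367, 0.2141, 0.1512, 0.3268.
Easton: 0.1712×5.99 + 0.1367×9.84 + 0.2141×40.18 + 0.1512×100.20 + 0.3268×145.24 = 73.5932 per 1,000.
Norbury: 0.1712×8.03 + 0.1367×11.27 + 0.2141×40.47 + 0.1512×95.79 + 0.3268×177.61 = 84.1132 per 1,000.
Ratio = 73.5932 ÷ 84.1132 = 0.87493.

0.875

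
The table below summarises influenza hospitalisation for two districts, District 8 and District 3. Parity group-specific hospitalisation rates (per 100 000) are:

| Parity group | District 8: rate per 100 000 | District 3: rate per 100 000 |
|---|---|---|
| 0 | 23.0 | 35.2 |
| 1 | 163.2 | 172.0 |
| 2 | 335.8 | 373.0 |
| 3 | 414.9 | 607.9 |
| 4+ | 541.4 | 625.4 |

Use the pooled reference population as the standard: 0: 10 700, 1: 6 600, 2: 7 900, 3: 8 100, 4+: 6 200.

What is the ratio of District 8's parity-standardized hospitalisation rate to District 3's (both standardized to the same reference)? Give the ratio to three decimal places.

Standard total = 39 500; weights = 0.2709, 0.1671, 0.2000, 0.2051, 0.1570.
District 8: 0.2709×23.0 + 0.1671×163.2 + 0.2000×335.8 + 0.2051×414.9 + 0.1570×541.4 = 270.7192 per 100 000.
District 3: 0.2709×35.2 + 0.1671×172.0 + 0.2000×373.0 + 0.2051×607.9 + 0.1570×625.4 = 335.6965 per 100 000.
Ratio = 270.7192 ÷ 335.6965 = 0.80644.

0.806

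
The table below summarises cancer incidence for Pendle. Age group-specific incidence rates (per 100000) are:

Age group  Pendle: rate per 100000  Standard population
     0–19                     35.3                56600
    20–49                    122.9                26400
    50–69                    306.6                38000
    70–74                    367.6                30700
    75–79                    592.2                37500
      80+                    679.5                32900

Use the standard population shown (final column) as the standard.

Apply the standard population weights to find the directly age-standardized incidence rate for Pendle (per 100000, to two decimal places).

Standard total = 222100; weights = 0.2548, 0.1189, 0.1711, 0.1382, 0.1688, 0.1481.
Standardized rate: 0.2548×35.3 + 0.1189×122.9 + 0.1711×306.6 + 0.1382×367.6 + 0.1688×592.2 + 0.1481×679.5 = 327.5178 per 100000.

327.52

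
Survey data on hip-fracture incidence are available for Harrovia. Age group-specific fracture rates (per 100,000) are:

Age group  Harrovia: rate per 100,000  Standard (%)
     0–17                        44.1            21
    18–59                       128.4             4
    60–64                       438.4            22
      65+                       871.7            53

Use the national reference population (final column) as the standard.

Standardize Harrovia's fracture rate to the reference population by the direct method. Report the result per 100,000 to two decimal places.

572.85

Standard weights: 0.21, 0.04, 0.22, 0.53.
Standardized rate: 0.2100×44.1 + 0.0400×128.4 + 0.2200×438.4 + 0.5300×871.7 = 572.8460 per 100,000.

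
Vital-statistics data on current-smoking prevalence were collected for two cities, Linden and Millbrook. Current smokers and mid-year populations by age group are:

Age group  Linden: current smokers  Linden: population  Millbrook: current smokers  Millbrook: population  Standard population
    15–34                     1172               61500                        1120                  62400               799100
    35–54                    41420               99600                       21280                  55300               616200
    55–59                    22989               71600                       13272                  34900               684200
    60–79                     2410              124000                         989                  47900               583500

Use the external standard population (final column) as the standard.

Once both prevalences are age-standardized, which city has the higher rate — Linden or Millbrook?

Millbrook

Age-specific rates per 1000 for Linden: 19.057, 415.863, 321.075, 19.435.
For Millbrook: 17.949, 384.810, 380.287, 20.647.
Standard total = 2683000; weights = 0.2978, 0.2297, 0.2550, 0.2175.
Linden: 0.2978×19.057 + 0.2297×415.863 + 0.2550×321.075 + 0.2175×19.435 = 187.2918 per 1000.
Millbrook: 0.2978×17.949 + 0.2297×384.810 + 0.2550×380.287 + 0.2175×20.647 = 195.1929 per 1000.
The crude rates (190.61 vs 182.85) would put Linden higher, but that reflects its age composition; once standardized to a common age structure, Millbrook has the higher underlying rate.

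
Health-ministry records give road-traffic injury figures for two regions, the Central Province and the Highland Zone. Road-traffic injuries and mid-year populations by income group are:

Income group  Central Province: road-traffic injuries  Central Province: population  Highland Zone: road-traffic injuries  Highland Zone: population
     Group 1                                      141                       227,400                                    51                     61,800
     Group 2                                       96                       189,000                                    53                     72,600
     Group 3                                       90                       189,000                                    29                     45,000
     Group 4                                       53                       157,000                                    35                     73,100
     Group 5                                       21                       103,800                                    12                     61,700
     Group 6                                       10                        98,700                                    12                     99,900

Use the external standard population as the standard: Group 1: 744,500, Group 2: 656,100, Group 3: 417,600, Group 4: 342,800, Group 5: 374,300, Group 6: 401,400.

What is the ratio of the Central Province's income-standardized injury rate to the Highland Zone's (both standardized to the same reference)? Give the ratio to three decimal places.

0.744

Income-specific rates per 100,000 for the Central Province: 62.01, 50.79, 47.62, 33.76, 20.23, 10.13.
For the Highland Zone: 82.52, 73.00, 64.44, 47.88, 19.45, 12.01.
Standard total = 2,936,700; weights = 0.2535, 0.2234, 0.1422, 0.1167, 0.1275, 0.1367.
The Central Province: 0.2535×62.01 + 0.2234×50.79 + 0.1422×47.62 + 0.1167×33.76 + 0.1275×20.23 + 0.1367×10.13 = 41.7428 per 100,000.
The Highland Zone: 0.2535×82.52 + 0.2234×73.00 + 0.1422×64.44 + 0.1167×47.88 + 0.1275×19.45 + 0.1367×12.01 = 56.1048 per 100,000.
Ratio = 41.7428 ÷ 56.1048 = 0.74401.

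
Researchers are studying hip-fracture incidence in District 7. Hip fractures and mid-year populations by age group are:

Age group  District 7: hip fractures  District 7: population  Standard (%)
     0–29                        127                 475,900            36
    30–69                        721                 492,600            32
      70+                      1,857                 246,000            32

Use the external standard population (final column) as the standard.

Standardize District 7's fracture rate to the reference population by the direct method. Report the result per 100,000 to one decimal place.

298.0

Age-specific rates per 100,000 for District 7: 26.69, 146.37, 754.88.
Standard weights: 0.36, 0.32, 0.32.
Standardized rate: 0.3600×26.69 + 0.3200×146.37 + 0.3200×754.88 = 298.0052 per 100,000.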